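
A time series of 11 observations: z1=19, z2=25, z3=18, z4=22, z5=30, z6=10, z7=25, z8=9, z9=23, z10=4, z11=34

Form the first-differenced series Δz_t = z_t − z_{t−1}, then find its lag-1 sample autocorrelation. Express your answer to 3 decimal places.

-0.713

First differences Δz: 6, -7, 4, 8, -20, 15, -16, 14, -19, 30
Mean of differences = 1.5000
Numerator Σ(Δz_t−Δz̄)(Δz_{t+1}−Δz̄) = -1768.7500
Denominator Σ(Δz_t−Δz̄)² = 2480.5000
r_1(Δz) = -1768.7500 / 2480.5000 = -0.713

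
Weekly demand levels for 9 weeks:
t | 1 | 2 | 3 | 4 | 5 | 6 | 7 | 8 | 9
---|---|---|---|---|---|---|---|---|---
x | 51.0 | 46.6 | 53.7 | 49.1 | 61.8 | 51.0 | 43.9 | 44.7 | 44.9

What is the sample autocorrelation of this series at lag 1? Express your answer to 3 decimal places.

0.137

Mean x̄ = (51.0 + 46.6 + 53.7 + 49.1 + 61.8 + 51.0 + 43.9 + 44.7 + 44.9)/9 = 49.6333
Numerator Σ_{t=1}^{8}(x_t−x̄)(x_{t+1}−x̄) = 35.2889
Denominator Σ(x_t−x̄)² = 257.4000
r_1 = 35.2889 / 257.4000 = 0.137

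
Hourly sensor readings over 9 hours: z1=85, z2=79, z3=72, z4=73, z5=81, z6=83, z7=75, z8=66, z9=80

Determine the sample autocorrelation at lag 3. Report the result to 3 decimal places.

Mean z̄ = (85 + 79 + 72 + 73 + 81 + 83 + 75 + 66 + 80)/9 = 77.1111
Numerator Σ_{t=1}^{6}(z_t−z̄)(z_{t+3}−z̄) = -72.7037
Denominator Σ(z_t−z̄)² = 294.8889
r_3 = -72.7037 / 294.8889 = -0.247

-0.247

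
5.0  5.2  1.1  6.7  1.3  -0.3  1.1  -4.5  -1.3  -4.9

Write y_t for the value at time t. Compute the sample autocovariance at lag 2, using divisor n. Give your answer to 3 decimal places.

5.632

Mean ȳ = (5.0 + 5.2 + 1.1 + 6.7 + 1.3 − 0.3 + 1.1 − 4.5 − 1.3 − 4.9)/10 = 0.9400
Σ_{t=1}^{8}(y_t−ȳ)(y_{t+2}−ȳ) = 56.3168
γ_2 = 56.3168 / 10 = 5.632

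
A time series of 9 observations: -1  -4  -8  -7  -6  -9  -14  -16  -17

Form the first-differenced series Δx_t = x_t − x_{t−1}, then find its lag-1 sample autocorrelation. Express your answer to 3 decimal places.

First differences Δx: -3, -4, 1, 1, -3, -5, -2, -1
Mean of differences = -2.0000
Numerator Σ(Δx_t−Δx̄)(Δx_{t+1}−Δx̄) = 5.0000
Denominator Σ(Δx_t−Δx̄)² = 34.0000
r_1(Δx) = 5.0000 / 34.0000 = 0.147

0.147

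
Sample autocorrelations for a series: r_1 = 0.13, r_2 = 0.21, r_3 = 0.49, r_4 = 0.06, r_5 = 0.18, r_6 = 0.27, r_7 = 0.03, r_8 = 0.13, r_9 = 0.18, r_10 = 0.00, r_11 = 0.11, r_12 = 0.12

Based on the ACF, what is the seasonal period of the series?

The largest autocorrelation is r_3 = 0.49, with a weaker echo at lag 6 (0.27); the remaining lags stay at or below 0.21.
The dominant spike at lag 3 indicates a seasonal period of 3.

3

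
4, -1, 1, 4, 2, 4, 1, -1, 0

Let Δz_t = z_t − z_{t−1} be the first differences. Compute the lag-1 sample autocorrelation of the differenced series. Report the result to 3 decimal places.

-0.280

First differences Δz: -5, 2, 3, -2, 2, -3, -2, 1
Mean of differences = -0.5000
Numerator Σ(Δz_t−Δz̄)(Δz_{t+1}−Δz̄) = -16.2500
Denominator Σ(Δz_t−Δz̄)² = 58.0000
r_1(Δz) = -16.2500 / 58.0000 = -0.280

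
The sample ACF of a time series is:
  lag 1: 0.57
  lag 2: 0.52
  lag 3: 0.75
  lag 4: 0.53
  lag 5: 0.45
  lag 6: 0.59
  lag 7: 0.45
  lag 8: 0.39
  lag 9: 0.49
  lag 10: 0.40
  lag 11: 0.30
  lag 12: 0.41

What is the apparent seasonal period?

The largest autocorrelation is r_3 = 0.75, with a weaker echo at lag 6 (0.59); the remaining lags stay at or below 0.57. The elevated value at lag 1 (0.57), dropping to 0.52 at lag 2, reflects decaying short-term dependence rather than seasonality.
The dominant spike at lag 3 indicates a seasonal period of 3.

3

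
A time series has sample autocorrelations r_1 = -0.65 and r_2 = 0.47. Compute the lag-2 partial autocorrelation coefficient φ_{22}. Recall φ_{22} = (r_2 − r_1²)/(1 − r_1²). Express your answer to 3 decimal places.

0.082

φ_{22} = (r_2 − r_1²) / (1 − r_1²)
r_1² = (-0.65)² = 0.4225
Numerator = 0.47 − 0.4225 = 0.0475; denominator = 1 − 0.4225 = 0.5775
φ_{22} = 0.0475 / 0.5775 = 0.082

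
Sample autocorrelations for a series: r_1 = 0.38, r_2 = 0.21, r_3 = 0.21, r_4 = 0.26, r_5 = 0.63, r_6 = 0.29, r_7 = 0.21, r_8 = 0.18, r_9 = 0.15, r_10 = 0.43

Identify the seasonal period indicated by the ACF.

5

The largest autocorrelation is r_5 = 0.63, with a weaker echo at lag 10 (0.43); the remaining lags stay at or below 0.38. The elevated value at lag 1 (0.38), dropping to 0.21 at lag 2, reflects decaying short-term dependence rather than seasonality.
The dominant spike at lag 5 indicates a seasonal period of 5.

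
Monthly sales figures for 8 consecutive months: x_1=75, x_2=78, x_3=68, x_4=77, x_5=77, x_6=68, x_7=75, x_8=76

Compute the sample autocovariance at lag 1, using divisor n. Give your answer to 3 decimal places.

-6.352

Mean x̄ = (75 + 78 + 68 + 77 + 77 + 68 + 75 + 76)/8 = 74.2500
Σ_{t=1}^{7}(x_t−x̄)(x_{t+1}−x̄) = -50.8125
γ_1 = -50.8125 / 8 = -6.352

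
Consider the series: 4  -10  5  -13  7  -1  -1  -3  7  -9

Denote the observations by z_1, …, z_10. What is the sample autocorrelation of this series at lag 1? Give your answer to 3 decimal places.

Mean z̄ = (4 − 10 + 5 − 13 + 7 − 1 − 1 − 3 + 7 − 9)/10 = -1.4000
Numerator Σ_{t=1}^{9}(z_t−z̄)(z_{t+1}−z̄) = -347.5600
Denominator Σ(z_t−z̄)² = 480.4000
r_1 = -347.5600 / 480.4000 = -0.723

-0.723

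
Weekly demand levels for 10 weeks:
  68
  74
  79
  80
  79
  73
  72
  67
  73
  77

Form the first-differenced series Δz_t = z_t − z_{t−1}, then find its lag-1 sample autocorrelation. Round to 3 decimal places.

0.268

First differences Δz: 6, 5, 1, -1, -6, -1, -5, 6, 4
Mean of differences = 1.0000
Numerator Σ(Δz_t−Δz̄)(Δz_{t+1}−Δz̄) = 45.0000
Denominator Σ(Δz_t−Δz̄)² = 168.0000
r_1(Δz) = 45.0000 / 168.0000 = 0.268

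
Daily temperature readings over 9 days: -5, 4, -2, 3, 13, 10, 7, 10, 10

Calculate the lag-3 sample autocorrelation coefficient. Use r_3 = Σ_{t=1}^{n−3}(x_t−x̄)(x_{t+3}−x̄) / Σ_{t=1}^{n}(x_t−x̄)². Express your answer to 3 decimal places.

Mean x̄ = (-5 + 4 − 2 + 3 + 13 + 10 + 7 + 10 + 10)/9 = 5.5556
Σ(x_t−x̄)(x_{t+3}−x̄) = (26.9753) + (-11.5802) + (-33.5802) + (-3.6914) + (33.0864) + (19.7531) = 30.9630
Denominator Σ(x_t−x̄)² = 294.2222
r_3 = 30.9630 / 294.2222 = 0.105

0.105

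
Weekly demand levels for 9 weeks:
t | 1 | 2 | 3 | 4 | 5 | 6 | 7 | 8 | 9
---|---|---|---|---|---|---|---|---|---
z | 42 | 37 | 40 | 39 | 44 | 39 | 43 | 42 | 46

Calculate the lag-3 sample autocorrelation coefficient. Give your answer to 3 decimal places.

-0.359

Mean z̄ = (42 + 37 + 40 + 39 + 44 + 39 + 43 + 42 + 46)/9 = 41.3333
Numerator Σ_{t=1}^{6}(z_t−z̄)(z_{t+3}−z̄) = -23.0000
Denominator Σ(z_t−z̄)² = 64.0000
r_3 = -23.0000 / 64.0000 = -0.359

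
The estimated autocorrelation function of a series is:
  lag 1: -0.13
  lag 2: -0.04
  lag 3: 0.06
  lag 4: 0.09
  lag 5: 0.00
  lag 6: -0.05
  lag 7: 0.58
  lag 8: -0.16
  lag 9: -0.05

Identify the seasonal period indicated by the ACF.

7

The largest autocorrelation is r_7 = 0.58; the remaining lags stay at or below 0.09.
The dominant spike at lag 7 indicates a seasonal period of 7.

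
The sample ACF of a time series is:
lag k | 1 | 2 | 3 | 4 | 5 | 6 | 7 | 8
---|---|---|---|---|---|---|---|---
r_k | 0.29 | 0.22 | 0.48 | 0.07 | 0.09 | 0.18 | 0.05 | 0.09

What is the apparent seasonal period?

3

The largest autocorrelation is r_3 = 0.48; the remaining lags stay at or below 0.29. The elevated value at lag 1 (0.29), dropping to 0.22 at lag 2, reflects decaying short-term dependence rather than seasonality.
The dominant spike at lag 3 indicates a seasonal period of 3.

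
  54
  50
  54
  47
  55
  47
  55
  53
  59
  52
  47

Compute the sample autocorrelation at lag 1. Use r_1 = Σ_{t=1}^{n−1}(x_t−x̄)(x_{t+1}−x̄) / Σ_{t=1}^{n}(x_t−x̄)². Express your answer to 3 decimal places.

Mean x̄ = (54 + 50 + 54 + 47 + 55 + 47 + 55 + 53 + 59 + 52 + 47)/11 = 52.0909
Numerator Σ_{t=1}^{10}(x_t−x̄)(x_{t+1}−x̄) = -53.3719
Denominator Σ(x_t−x̄)² = 154.9091
r_1 = -53.3719 / 154.9091 = -0.345

-0.345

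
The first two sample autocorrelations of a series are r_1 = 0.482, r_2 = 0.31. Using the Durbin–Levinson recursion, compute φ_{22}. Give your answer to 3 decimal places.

φ_{22} = (r_2 − r_1²) / (1 − r_1²)
r_1² = (0.482)² = 0.232324
Numerator = 0.31 − 0.2323 = 0.0777; denominator = 1 − 0.2323 = 0.7677
φ_{22} = 0.0777 / 0.7677 = 0.101

0.101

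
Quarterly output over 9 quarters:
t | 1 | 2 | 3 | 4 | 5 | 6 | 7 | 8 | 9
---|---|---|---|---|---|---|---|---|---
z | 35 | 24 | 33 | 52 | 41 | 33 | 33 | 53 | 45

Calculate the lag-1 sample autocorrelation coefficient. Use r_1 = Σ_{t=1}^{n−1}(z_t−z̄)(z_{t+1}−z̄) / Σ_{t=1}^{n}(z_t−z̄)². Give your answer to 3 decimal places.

0.161

Mean z̄ = (35 + 24 + 33 + 52 + 41 + 33 + 33 + 53 + 45)/9 = 38.7778
Numerator Σ_{t=1}^{8}(z_t−z̄)(z_{t+1}−z̄) = 121.0617
Denominator Σ(z_t−z̄)² = 753.5556
r_1 = 121.0617 / 753.5556 = 0.161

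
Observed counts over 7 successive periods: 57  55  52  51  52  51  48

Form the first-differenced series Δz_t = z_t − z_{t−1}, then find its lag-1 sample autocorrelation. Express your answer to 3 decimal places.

First differences Δz: -2, -3, -1, 1, -1, -3
Mean of differences = -1.5000
Numerator Σ(Δz_t−Δz̄)(Δz_{t+1}−Δz̄) = 1.7500
Denominator Σ(Δz_t−Δz̄)² = 11.5000
r_1(Δz) = 1.7500 / 11.5000 = 0.152

0.152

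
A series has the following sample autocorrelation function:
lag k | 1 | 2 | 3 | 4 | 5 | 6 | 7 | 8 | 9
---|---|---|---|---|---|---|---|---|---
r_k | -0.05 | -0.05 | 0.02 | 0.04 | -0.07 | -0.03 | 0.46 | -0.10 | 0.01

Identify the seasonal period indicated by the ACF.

7

The largest autocorrelation is r_7 = 0.46; the remaining lags stay at or below 0.04.
The dominant spike at lag 7 indicates a seasonal period of 7.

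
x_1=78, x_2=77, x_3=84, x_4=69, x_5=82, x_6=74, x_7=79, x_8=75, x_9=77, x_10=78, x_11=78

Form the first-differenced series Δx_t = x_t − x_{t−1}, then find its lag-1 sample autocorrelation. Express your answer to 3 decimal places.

-0.861

First differences Δx: -1, 7, -15, 13, -8, 5, -4, 2, 1, 0
Mean of differences = 0.0000
Numerator Σ(Δx_t−Δx̄)(Δx_{t+1}−Δx̄) = -477.0000
Denominator Σ(Δx_t−Δx̄)² = 554.0000
r_1(Δx) = -477.0000 / 554.0000 = -0.861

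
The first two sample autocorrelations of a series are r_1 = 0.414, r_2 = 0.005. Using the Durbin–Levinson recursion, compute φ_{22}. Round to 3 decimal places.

-0.201

φ_{22} = (r_2 − r_1²) / (1 − r_1²)
r_1² = (0.414)² = 0.171396
Numerator = 0.005 − 0.1714 = -0.1664; denominator = 1 − 0.1714 = 0.8286
φ_{22} = -0.1664 / 0.8286 = -0.201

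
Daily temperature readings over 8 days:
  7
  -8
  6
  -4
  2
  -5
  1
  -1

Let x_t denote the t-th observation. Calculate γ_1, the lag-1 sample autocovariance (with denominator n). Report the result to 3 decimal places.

Mean x̄ = (7 − 8 + 6 − 4 + 2 − 5 + 1 − 1)/8 = -0.2500
Σ_{t=1}^{7}(x_t−x̄)(x_{t+1}−x̄) = -154.0625
γ_1 = -154.0625 / 8 = -19.258

-19.258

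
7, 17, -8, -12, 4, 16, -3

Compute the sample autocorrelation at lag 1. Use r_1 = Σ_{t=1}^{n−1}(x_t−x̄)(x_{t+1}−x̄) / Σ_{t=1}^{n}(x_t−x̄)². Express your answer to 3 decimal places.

-0.017

Mean x̄ = (7 + 17 − 8 − 12 + 4 + 16 − 3)/7 = 3.0000
Deviations from mean: 4.0000, 14.0000, -11.0000, -15.0000, 1.0000, 13.0000, -6.0000
Numerator Σ_{t=1}^{6}(x_t−x̄)(x_{t+1}−x̄) = -13.0000
Denominator Σ(x_t−x̄)² = 764.0000
r_1 = -13.0000 / 764.0000 = -0.017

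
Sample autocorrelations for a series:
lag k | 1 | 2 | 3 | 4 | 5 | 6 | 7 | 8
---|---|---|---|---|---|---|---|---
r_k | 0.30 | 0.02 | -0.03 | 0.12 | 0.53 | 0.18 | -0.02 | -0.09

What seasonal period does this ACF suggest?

5

The largest autocorrelation is r_5 = 0.53; the remaining lags stay at or below 0.30. The elevated value at lag 1 (0.30), dropping to 0.02 at lag 2, reflects decaying short-term dependence rather than seasonality.
The dominant spike at lag 5 indicates a seasonal period of 5.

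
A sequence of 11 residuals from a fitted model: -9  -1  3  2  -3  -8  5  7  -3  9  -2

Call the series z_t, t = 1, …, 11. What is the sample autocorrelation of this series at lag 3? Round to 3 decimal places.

Mean z̄ = (-9 − 1 + 3 + 2 − 3 − 8 + 5 + 7 − 3 + 9 − 2)/11 = 0.0000
Numerator Σ_{t=1}^{8}(z_t−z̄)(z_{t+3}−z̄) = 5.0000
Denominator Σ(z_t−z̄)² = 336.0000
r_3 = 5.0000 / 336.0000 = 0.015

0.015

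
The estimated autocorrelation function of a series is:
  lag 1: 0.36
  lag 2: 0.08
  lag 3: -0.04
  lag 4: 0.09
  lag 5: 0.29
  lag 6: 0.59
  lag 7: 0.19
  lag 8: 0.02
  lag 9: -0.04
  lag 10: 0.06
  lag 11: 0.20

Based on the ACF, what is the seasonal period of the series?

The largest autocorrelation is r_6 = 0.59; the remaining lags stay at or below 0.36. The elevated value at lag 1 (0.36), dropping to 0.08 at lag 2, reflects decaying short-term dependence rather than seasonality.
The dominant spike at lag 6 indicates a seasonal period of 6.

6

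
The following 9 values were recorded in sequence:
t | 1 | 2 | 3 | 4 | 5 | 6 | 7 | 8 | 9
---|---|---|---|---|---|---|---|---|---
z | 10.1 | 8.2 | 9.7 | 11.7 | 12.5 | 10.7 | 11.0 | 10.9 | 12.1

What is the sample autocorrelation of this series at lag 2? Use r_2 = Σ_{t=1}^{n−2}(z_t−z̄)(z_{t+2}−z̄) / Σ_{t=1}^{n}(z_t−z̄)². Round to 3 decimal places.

Mean z̄ = (10.1 + 8.2 + 9.7 + 11.7 + 12.5 + 10.7 + 11.0 + 10.9 + 12.1)/9 = 10.7667
Σ(z_t−z̄)(z_{t+2}−z̄) = (0.7111) + (-2.3956) + (-1.8489) + (-0.0622) + (0.4044) + (-0.0089) + (0.3111) = -2.8889
Denominator Σ(z_t−z̄)² = 13.9000
r_2 = -2.8889 / 13.9000 = -0.208

-0.208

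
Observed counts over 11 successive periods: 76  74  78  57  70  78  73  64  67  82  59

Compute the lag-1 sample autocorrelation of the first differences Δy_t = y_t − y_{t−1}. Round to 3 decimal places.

-0.373

First differences Δy: -2, 4, -21, 13, 8, -5, -9, 3, 15, -23
Mean of differences = -1.7000
Numerator Σ(Δy_t−Δȳ)(Δy_{t+1}−Δȳ) = -572.2900
Denominator Σ(Δy_t−Δȳ)² = 1534.1000
r_1(Δy) = -572.2900 / 1534.1000 = -0.373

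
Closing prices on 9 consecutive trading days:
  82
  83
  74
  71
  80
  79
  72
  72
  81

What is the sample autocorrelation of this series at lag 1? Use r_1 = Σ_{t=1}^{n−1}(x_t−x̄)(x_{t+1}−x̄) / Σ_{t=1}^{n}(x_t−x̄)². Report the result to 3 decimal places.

Mean x̄ = (82 + 83 + 74 + 71 + 80 + 79 + 72 + 72 + 81)/9 = 77.1111
Numerator Σ_{t=1}^{8}(x_t−x̄)(x_{t+1}−x̄) = 13.8765
Denominator Σ(x_t−x̄)² = 184.8889
r_1 = 13.8765 / 184.8889 = 0.075

0.075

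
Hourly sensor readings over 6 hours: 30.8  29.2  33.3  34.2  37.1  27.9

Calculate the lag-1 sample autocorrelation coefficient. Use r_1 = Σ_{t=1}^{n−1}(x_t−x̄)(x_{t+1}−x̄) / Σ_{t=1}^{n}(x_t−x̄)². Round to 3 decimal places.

Mean x̄ = (30.8 + 29.2 + 33.3 + 34.2 + 37.1 + 27.9)/6 = 32.0833
Deviations from mean: -1.2833, -2.8833, 1.2167, 2.1167, 5.0167, -4.1833
Σ(x_t−x̄)(x_{t+1}−x̄) = (3.7003) + (-3.5081) + (2.5753) + (10.6186) + (-20.9864) = -7.6003
Denominator Σ(x_t−x̄)² = 58.5883
r_1 = -7.6003 / 58.5883 = -0.130

-0.130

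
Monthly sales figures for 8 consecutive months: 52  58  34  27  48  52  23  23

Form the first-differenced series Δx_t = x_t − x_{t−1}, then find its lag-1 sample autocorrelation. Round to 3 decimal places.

First differences Δx: 6, -24, -7, 21, 4, -29, 0
Mean of differences = -4.1429
Numerator Σ(Δx_t−Δx̄)(Δx_{t+1}−Δx̄) = -317.1633
Denominator Σ(Δx_t−Δx̄)² = 1838.8571
r_1(Δx) = -317.1633 / 1838.8571 = -0.172

-0.172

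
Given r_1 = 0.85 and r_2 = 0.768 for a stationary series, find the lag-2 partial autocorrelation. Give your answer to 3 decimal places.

0.164

φ_{22} = (r_2 − r_1²) / (1 − r_1²)
r_1² = (0.85)² = 0.7225
Numerator = 0.768 − 0.7225 = 0.0455; denominator = 1 − 0.7225 = 0.2775
φ_{22} = 0.0455 / 0.2775 = 0.164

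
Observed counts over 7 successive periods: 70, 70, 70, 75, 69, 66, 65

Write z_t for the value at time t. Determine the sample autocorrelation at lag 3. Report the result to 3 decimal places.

-0.362

Mean z̄ = (70 + 70 + 70 + 75 + 69 + 66 + 65)/7 = 69.2857
Deviations from mean: 0.7143, 0.7143, 0.7143, 5.7143, -0.2857, -3.2857, -4.2857
Σ(z_t−z̄)(z_{t+3}−z̄) = (4.0816) + (-0.2041) + (-2.3469) + (-24.4898) = -22.9592
Denominator Σ(z_t−z̄)² = 63.4286
r_3 = -22.9592 / 63.4286 = -0.362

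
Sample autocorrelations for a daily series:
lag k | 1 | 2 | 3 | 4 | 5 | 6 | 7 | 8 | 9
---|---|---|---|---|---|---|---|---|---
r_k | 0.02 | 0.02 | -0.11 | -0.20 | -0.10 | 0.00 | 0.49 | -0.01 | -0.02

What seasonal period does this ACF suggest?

7

The largest autocorrelation is r_7 = 0.49; the remaining lags stay at or below 0.02.
The dominant spike at lag 7 indicates a seasonal period of 7.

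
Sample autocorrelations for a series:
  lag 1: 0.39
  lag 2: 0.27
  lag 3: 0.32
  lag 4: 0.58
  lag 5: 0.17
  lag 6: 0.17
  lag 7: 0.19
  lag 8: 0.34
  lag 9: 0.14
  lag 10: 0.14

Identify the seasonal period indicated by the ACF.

4

The largest autocorrelation is r_4 = 0.58; the remaining lags stay at or below 0.39. The elevated value at lag 1 (0.39), dropping to 0.27 at lag 2, reflects decaying short-term dependence rather than seasonality.
The dominant spike at lag 4 indicates a seasonal period of 4.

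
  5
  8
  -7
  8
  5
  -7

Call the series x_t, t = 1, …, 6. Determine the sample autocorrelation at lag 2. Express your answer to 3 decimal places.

-0.286

Mean x̄ = (5 + 8 − 7 + 8 + 5 − 7)/6 = 2.0000
Deviations from mean: 3.0000, 6.0000, -9.0000, 6.0000, 3.0000, -9.0000
Numerator Σ_{t=1}^{4}(x_t−x̄)(x_{t+2}−x̄) = -72.0000
Denominator Σ(x_t−x̄)² = 252.0000
r_2 = -72.0000 / 252.0000 = -0.286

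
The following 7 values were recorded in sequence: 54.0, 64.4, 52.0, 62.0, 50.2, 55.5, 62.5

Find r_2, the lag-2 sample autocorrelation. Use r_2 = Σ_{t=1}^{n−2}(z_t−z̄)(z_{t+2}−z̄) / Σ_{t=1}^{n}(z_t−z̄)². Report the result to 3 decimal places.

0.221

Mean z̄ = (54.0 + 64.4 + 52.0 + 62.0 + 50.2 + 55.5 + 62.5)/7 = 57.2286
Deviations from mean: -3.2286, 7.1714, -5.2286, 4.7714, -7.0286, -1.7286, 5.2714
Numerator Σ_{t=1}^{5}(z_t−z̄)(z_{t+2}−z̄) = 42.5498
Denominator Σ(z_t−z̄)² = 192.1343
r_2 = 42.5498 / 192.1343 = 0.221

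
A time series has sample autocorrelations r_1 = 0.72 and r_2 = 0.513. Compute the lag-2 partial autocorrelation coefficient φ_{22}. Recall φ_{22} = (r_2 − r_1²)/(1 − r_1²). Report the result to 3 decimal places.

-0.011

φ_{22} = (r_2 − r_1²) / (1 − r_1²)
r_1² = (0.72)² = 0.5184
Numerator = 0.513 − 0.5184 = -0.0054; denominator = 1 − 0.5184 = 0.4816
φ_{22} = -0.0054 / 0.4816 = -0.011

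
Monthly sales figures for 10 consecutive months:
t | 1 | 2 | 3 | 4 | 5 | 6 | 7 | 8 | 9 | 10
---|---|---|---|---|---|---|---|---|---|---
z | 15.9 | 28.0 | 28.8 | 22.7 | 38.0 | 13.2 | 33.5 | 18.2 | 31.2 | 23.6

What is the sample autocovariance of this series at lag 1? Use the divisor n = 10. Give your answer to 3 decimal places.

Mean z̄ = (15.9 + 28.0 + 28.8 + 22.7 + 38.0 + 13.2 + 33.5 + 18.2 + 31.2 + 23.6)/10 = 25.3100
Σ_{t=1}^{9}(z_t−z̄)(z_{t+1}−z̄) = -421.1921
γ_1 = -421.1921 / 10 = -42.119

-42.119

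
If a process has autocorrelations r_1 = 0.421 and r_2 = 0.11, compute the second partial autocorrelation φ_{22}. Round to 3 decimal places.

-0.082

φ_{22} = (r_2 − r_1²) / (1 − r_1²)
r_1² = (0.421)² = 0.177241
Numerator = 0.11 − 0.1772 = -0.0672; denominator = 1 − 0.1772 = 0.8228
φ_{22} = -0.0672 / 0.8228 = -0.082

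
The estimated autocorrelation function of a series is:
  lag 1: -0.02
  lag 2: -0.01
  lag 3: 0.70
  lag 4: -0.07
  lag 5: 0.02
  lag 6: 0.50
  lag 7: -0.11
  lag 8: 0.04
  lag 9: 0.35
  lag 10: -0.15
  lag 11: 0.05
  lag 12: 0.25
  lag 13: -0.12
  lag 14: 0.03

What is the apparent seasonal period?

The largest autocorrelation is r_3 = 0.70, with weaker echoes at lags 6 (0.50), 9 (0.35) and 12 (0.25); the remaining lags stay at or below 0.05.
The dominant spike at lag 3 indicates a seasonal period of 3.

3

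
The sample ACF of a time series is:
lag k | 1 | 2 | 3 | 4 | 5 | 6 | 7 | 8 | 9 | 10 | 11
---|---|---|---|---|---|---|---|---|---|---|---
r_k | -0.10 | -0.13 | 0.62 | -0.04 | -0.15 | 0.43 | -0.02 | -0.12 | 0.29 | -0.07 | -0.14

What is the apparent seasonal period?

The largest autocorrelation is r_3 = 0.62, with weaker echoes at lags 6 (0.43) and 9 (0.29); the remaining lags stay at or below -0.02.
The dominant spike at lag 3 indicates a seasonal period of 3.

3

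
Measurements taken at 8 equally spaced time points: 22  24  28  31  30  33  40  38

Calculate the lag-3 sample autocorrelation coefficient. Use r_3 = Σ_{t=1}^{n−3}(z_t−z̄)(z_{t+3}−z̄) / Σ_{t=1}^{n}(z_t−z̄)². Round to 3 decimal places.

-0.024

Mean z̄ = (22 + 24 + 28 + 31 + 30 + 33 + 40 + 38)/8 = 30.7500
Numerator Σ_{t=1}^{5}(z_t−z̄)(z_{t+3}−z̄) = -6.4375
Denominator Σ(z_t−z̄)² = 273.5000
r_3 = -6.4375 / 273.5000 = -0.024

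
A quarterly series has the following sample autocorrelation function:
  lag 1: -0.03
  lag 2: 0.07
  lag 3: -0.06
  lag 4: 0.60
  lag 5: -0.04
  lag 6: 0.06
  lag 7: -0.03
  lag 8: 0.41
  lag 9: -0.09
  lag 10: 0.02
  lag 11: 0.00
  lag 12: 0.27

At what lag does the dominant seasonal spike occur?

4

The largest autocorrelation is r_4 = 0.60, with weaker echoes at lags 8 (0.41) and 12 (0.27); the remaining lags stay at or below 0.07.
The dominant spike at lag 4 indicates a seasonal period of 4.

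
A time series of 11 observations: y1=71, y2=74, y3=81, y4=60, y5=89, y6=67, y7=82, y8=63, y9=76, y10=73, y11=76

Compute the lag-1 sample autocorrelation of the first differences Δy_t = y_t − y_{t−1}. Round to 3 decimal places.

-0.880

First differences Δy: 3, 7, -21, 29, -22, 15, -19, 13, -3, 3
Mean of differences = 0.5000
Numerator Σ(Δy_t−Δȳ)(Δy_{t+1}−Δȳ) = -2282.7500
Denominator Σ(Δy_t−Δȳ)² = 2594.5000
r_1(Δy) = -2282.7500 / 2594.5000 = -0.880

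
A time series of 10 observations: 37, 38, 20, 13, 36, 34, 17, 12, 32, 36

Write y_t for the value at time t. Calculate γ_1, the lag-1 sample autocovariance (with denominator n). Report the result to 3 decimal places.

12.475

Mean ȳ = (37 + 38 + 20 + 13 + 36 + 34 + 17 + 12 + 32 + 36)/10 = 27.5000
Σ_{t=1}^{9}(y_t−ȳ)(y_{t+1}−ȳ) = 124.7500
γ_1 = 124.7500 / 10 = 12.475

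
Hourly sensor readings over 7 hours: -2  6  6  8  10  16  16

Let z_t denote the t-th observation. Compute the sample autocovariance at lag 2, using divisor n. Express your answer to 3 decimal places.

Mean z̄ = (-2 + 6 + 6 + 8 + 10 + 16 + 16)/7 = 8.5714
Deviations: -10.5714, -2.5714, -2.5714, -0.5714, 1.4286, 7.4286, 7.4286
Σ_{t=1}^{5}(z_t−z̄)(z_{t+2}−z̄) = 31.3469
γ_2 = 31.3469 / 7 = 4.478

4.478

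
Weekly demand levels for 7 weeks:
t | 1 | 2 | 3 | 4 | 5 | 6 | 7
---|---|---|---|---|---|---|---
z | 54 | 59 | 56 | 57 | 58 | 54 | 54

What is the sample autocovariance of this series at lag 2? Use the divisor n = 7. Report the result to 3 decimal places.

Mean z̄ = (54 + 59 + 56 + 57 + 58 + 54 + 54)/7 = 56.0000
Deviations: -2.0000, 3.0000, 0.0000, 1.0000, 2.0000, -2.0000, -2.0000
Σ_{t=1}^{5}(z_t−z̄)(z_{t+2}−z̄) = -3.0000
γ_2 = -3.0000 / 7 = -0.429

-0.429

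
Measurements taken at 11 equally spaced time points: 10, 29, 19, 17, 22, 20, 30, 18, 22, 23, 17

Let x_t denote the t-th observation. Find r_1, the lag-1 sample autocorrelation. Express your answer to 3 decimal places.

Mean x̄ = (10 + 29 + 19 + 17 + 22 + 20 + 30 + 18 + 22 + 23 + 17)/11 = 20.6364
Numerator Σ_{t=1}^{10}(x_t−x̄)(x_{t+1}−x̄) = -142.1322
Denominator Σ(x_t−x̄)² = 316.5455
r_1 = -142.1322 / 316.5455 = -0.449

-0.449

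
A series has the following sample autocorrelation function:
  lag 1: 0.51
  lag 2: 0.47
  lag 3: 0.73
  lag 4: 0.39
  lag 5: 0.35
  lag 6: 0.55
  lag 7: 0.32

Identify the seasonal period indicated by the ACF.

3

The largest autocorrelation is r_3 = 0.73, with a weaker echo at lag 6 (0.55); the remaining lags stay at or below 0.51. The elevated value at lag 1 (0.51), dropping to 0.47 at lag 2, reflects decaying short-term dependence rather than seasonality.
The dominant spike at lag 3 indicates a seasonal period of 3.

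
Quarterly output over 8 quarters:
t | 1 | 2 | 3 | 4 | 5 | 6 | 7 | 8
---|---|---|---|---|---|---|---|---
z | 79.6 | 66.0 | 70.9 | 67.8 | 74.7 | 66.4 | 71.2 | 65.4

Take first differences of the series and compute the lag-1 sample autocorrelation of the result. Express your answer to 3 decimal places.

First differences Δz: -13.6, 4.9, -3.1, 6.9, -8.3, 4.8, -5.8
Mean of differences = -2.0286
Numerator Σ(Δz_t−Δz̄)(Δz_{t+1}−Δz̄) = -221.7365
Denominator Σ(Δz_t−Δz̄)² = 362.9543
r_1(Δz) = -221.7365 / 362.9543 = -0.611

-0.611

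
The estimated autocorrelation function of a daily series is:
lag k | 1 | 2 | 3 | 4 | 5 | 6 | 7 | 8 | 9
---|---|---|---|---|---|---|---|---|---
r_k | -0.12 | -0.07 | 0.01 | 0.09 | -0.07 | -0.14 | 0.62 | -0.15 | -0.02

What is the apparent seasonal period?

The largest autocorrelation is r_7 = 0.62; the remaining lags stay at or below 0.09.
The dominant spike at lag 7 indicates a seasonal period of 7.

7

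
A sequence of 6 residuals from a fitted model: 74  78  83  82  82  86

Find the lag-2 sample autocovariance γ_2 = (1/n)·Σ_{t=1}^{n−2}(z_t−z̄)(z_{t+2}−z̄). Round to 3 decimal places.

-1.593

Mean z̄ = (74 + 78 + 83 + 82 + 82 + 86)/6 = 80.8333
Σ_{t=1}^{4}(z_t−z̄)(z_{t+2}−z̄) = -9.5556
γ_2 = -9.5556 / 6 = -1.593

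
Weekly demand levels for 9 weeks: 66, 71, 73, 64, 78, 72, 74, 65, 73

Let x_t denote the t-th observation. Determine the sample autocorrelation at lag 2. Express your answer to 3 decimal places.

Mean x̄ = (66 + 71 + 73 + 64 + 78 + 72 + 74 + 65 + 73)/9 = 70.6667
Σ(x_t−x̄)(x_{t+2}−x̄) = (-10.8889) + (-2.2222) + (17.1111) + (-8.8889) + (24.4444) + (-7.5556) + (7.7778) = 19.7778
Denominator Σ(x_t−x̄)² = 176.0000
r_2 = 19.7778 / 176.0000 = 0.112

0.112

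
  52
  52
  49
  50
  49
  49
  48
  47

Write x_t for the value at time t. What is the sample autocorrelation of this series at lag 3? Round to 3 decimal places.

Mean x̄ = (52 + 52 + 49 + 50 + 49 + 49 + 48 + 47)/8 = 49.5000
Deviations from mean: 2.5000, 2.5000, -0.5000, 0.5000, -0.5000, -0.5000, -1.5000, -2.5000
Numerator Σ_{t=1}^{5}(x_t−x̄)(x_{t+3}−x̄) = 0.7500
Denominator Σ(x_t−x̄)² = 22.0000
r_3 = 0.7500 / 22.0000 = 0.034

0.034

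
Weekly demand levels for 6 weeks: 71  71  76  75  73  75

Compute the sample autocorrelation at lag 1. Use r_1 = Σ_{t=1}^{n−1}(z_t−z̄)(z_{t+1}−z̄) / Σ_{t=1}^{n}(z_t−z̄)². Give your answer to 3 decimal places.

Mean z̄ = (71 + 71 + 76 + 75 + 73 + 75)/6 = 73.5000
Deviations from mean: -2.5000, -2.5000, 2.5000, 1.5000, -0.5000, 1.5000
Numerator Σ_{t=1}^{5}(z_t−z̄)(z_{t+1}−z̄) = 2.2500
Denominator Σ(z_t−z̄)² = 23.5000
r_1 = 2.2500 / 23.5000 = 0.096

0.096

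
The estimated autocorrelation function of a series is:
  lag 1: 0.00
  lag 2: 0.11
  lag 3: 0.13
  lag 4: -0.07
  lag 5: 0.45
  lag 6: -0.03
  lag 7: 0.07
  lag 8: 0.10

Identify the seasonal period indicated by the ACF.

The largest autocorrelation is r_5 = 0.45; the remaining lags stay at or below 0.13.
The dominant spike at lag 5 indicates a seasonal period of 5.

5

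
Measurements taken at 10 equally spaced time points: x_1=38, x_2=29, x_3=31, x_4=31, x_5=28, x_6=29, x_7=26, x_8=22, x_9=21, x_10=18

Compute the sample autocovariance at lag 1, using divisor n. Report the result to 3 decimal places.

13.861

Mean x̄ = (38 + 29 + 31 + 31 + 28 + 29 + 26 + 22 + 21 + 18)/10 = 27.3000
Σ_{t=1}^{9}(x_t−x̄)(x_{t+1}−x̄) = 138.6100
γ_1 = 138.6100 / 10 = 13.861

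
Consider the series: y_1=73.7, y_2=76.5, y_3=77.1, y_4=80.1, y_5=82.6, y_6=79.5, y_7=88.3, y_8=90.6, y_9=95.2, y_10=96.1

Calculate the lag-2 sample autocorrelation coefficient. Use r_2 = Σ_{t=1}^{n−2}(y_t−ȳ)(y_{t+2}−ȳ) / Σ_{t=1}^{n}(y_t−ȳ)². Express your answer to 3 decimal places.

0.378

Mean ȳ = (73.7 + 76.5 + 77.1 + 80.1 + 82.6 + 79.5 + 88.3 + 90.6 + 95.2 + 96.1)/10 = 83.9700
Numerator Σ_{t=1}^{8}(y_t−ȳ)(y_{t+2}−ȳ) = 219.6542
Denominator Σ(y_t−ȳ)² = 581.2610
r_2 = 219.6542 / 581.2610 = 0.378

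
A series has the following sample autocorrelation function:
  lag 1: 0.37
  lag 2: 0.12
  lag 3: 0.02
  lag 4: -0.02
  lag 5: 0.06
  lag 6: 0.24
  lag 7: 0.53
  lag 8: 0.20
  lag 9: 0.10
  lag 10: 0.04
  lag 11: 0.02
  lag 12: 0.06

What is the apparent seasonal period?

The largest autocorrelation is r_7 = 0.53; the remaining lags stay at or below 0.37. The elevated value at lag 1 (0.37), dropping to 0.12 at lag 2, reflects decaying short-term dependence rather than seasonality.
The dominant spike at lag 7 indicates a seasonal period of 7.

7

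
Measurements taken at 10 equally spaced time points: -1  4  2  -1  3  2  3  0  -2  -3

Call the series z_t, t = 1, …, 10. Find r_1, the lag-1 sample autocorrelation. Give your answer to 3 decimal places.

0.169

Mean z̄ = (-1 + 4 + 2 − 1 + 3 + 2 + 3 + 0 − 2 − 3)/10 = 0.7000
Numerator Σ_{t=1}^{9}(z_t−z̄)(z_{t+1}−z̄) = 8.8100
Denominator Σ(z_t−z̄)² = 52.1000
r_1 = 8.8100 / 52.1000 = 0.169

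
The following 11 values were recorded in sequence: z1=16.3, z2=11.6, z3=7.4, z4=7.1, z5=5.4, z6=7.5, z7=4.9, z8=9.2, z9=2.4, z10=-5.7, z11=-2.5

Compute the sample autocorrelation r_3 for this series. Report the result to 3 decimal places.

Mean z̄ = (16.3 + 11.6 + 7.4 + 7.1 + 5.4 + 7.5 + 4.9 + 9.2 + 2.4 − 5.7 − 2.5)/11 = 5.7818
Numerator Σ_{t=1}^{8}(z_t−z̄)(z_{t+3}−z̄) = -12.0383
Denominator Σ(z_t−z̄)² = 376.2564
r_3 = -12.0383 / 376.2564 = -0.032

-0.032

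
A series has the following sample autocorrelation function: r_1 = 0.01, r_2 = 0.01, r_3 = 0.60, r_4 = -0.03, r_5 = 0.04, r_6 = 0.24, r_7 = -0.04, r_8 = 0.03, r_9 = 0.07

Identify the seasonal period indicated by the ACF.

3

The largest autocorrelation is r_3 = 0.60, with a weaker echo at lag 6 (0.24); the remaining lags stay at or below 0.07.
The dominant spike at lag 3 indicates a seasonal period of 3.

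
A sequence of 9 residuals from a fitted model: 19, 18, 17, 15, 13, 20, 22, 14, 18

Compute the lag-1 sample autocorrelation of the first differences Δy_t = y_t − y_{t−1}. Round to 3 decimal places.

-0.291

First differences Δy: -1, -1, -2, -2, 7, 2, -8, 4
Mean of differences = -0.1250
Numerator Σ(Δy_t−Δȳ)(Δy_{t+1}−Δȳ) = -41.5156
Denominator Σ(Δy_t−Δȳ)² = 142.8750
r_1(Δy) = -41.5156 / 142.8750 = -0.291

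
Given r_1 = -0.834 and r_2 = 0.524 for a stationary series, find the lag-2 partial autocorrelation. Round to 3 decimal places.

φ_{22} = (r_2 − r_1²) / (1 − r_1²)
r_1² = (-0.834)² = 0.695556
Numerator = 0.524 − 0.6956 = -0.1716; denominator = 1 − 0.6956 = 0.3044
φ_{22} = -0.1716 / 0.3044 = -0.564

-0.564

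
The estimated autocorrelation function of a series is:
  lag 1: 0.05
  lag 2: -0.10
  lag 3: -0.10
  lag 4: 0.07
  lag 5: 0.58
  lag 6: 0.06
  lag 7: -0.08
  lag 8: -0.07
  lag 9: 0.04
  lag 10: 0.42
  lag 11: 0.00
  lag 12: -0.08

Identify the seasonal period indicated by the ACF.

5

The largest autocorrelation is r_5 = 0.58, with a weaker echo at lag 10 (0.42); the remaining lags stay at or below 0.07.
The dominant spike at lag 5 indicates a seasonal period of 5.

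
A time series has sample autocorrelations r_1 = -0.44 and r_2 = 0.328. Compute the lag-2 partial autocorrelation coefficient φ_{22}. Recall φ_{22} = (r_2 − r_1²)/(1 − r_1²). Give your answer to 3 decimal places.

φ_{22} = (r_2 − r_1²) / (1 − r_1²)
r_1² = (-0.44)² = 0.1936
Numerator = 0.328 − 0.1936 = 0.1344; denominator = 1 − 0.1936 = 0.8064
φ_{22} = 0.1344 / 0.8064 = 0.167

0.167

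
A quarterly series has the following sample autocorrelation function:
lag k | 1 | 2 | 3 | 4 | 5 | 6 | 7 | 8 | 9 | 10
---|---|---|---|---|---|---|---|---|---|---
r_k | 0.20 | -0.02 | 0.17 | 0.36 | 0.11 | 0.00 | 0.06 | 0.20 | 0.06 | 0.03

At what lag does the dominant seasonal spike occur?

4

The largest autocorrelation is r_4 = 0.36; the remaining lags stay at or below 0.20.
The dominant spike at lag 4 indicates a seasonal period of 4.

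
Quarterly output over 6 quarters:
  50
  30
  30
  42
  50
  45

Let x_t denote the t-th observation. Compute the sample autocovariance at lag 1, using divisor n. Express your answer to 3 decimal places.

Mean x̄ = (50 + 30 + 30 + 42 + 50 + 45)/6 = 41.1667
Deviations: 8.8333, -11.1667, -11.1667, 0.8333, 8.8333, 3.8333
Σ_{t=1}^{5}(x_t−x̄)(x_{t+1}−x̄) = 57.9722
γ_1 = 57.9722 / 6 = 9.662

9.662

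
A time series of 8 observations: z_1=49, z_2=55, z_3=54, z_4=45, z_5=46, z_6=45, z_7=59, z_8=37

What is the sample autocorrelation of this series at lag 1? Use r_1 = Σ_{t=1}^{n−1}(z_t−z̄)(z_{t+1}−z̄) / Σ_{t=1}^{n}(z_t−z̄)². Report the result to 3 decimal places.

-0.358

Mean z̄ = (49 + 55 + 54 + 45 + 46 + 45 + 59 + 37)/8 = 48.7500
Deviations from mean: 0.2500, 6.2500, 5.2500, -3.7500, -2.7500, -3.7500, 10.2500, -11.7500
Σ(z_t−z̄)(z_{t+1}−z̄) = (1.5625) + (32.8125) + (-19.6875) + (10.3125) + (10.3125) + (-38.4375) + (-120.4375) = -123.5625
Denominator Σ(z_t−z̄)² = 345.5000
r_1 = -123.5625 / 345.5000 = -0.358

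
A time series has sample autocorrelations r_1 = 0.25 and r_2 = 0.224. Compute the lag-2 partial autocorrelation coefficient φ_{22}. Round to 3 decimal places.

0.172

φ_{22} = (r_2 − r_1²) / (1 − r_1²)
r_1² = (0.25)² = 0.0625
Numerator = 0.224 − 0.0625 = 0.1615; denominator = 1 − 0.0625 = 0.9375
φ_{22} = 0.1615 / 0.9375 = 0.172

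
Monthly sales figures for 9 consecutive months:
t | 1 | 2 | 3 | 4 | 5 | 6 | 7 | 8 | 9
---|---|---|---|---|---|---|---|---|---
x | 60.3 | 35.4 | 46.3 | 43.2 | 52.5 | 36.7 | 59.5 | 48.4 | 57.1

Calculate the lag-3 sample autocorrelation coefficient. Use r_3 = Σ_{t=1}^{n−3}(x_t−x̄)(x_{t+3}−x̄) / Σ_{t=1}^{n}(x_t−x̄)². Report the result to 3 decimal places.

-0.354

Mean x̄ = (60.3 + 35.4 + 46.3 + 43.2 + 52.5 + 36.7 + 59.5 + 48.4 + 57.1)/9 = 48.8222
Σ(x_t−x̄)(x_{t+3}−x̄) = (-64.5306) + (-49.3640) + (30.5749) + (-60.0328) + (-1.5528) + (-100.3451) = -245.2504
Denominator Σ(x_t−x̄)² = 693.0556
r_3 = -245.2504 / 693.0556 = -0.354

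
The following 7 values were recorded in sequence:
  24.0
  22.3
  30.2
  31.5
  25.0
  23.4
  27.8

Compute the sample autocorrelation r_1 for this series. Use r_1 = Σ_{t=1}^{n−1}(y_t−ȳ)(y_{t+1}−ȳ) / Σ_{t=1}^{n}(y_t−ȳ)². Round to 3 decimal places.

0.086

Mean ȳ = (24.0 + 22.3 + 30.2 + 31.5 + 25.0 + 23.4 + 27.8)/7 = 26.3143
Deviations from mean: -2.3143, -4.0143, 3.8857, 5.1857, -1.3143, -2.9143, 1.4857
Numerator Σ_{t=1}^{6}(y_t−ȳ)(y_{t+1}−ȳ) = 6.5269
Denominator Σ(y_t−ȳ)² = 75.8886
r_1 = 6.5269 / 75.8886 = 0.086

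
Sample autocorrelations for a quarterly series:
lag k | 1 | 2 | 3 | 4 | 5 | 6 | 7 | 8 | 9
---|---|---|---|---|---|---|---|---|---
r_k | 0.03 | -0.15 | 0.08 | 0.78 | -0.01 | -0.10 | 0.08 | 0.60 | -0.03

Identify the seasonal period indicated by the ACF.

The largest autocorrelation is r_4 = 0.78, with a weaker echo at lag 8 (0.60); the remaining lags stay at or below 0.08.
The dominant spike at lag 4 indicates a seasonal period of 4.

4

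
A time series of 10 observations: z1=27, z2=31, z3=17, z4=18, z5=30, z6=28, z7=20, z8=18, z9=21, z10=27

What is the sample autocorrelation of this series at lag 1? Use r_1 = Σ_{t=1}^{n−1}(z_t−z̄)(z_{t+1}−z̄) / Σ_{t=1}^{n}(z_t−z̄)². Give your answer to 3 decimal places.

Mean z̄ = (27 + 31 + 17 + 18 + 30 + 28 + 20 + 18 + 21 + 27)/10 = 23.7000
Numerator Σ_{t=1}^{9}(z_t−z̄)(z_{t+1}−z̄) = 16.2100
Denominator Σ(z_t−z̄)² = 264.1000
r_1 = 16.2100 / 264.1000 = 0.061

0.061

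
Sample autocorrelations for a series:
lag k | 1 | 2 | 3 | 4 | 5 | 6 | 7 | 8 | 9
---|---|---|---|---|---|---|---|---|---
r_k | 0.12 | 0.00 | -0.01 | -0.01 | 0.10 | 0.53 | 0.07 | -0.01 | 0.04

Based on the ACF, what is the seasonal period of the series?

6

The largest autocorrelation is r_6 = 0.53; the remaining lags stay at or below 0.12.
The dominant spike at lag 6 indicates a seasonal period of 6.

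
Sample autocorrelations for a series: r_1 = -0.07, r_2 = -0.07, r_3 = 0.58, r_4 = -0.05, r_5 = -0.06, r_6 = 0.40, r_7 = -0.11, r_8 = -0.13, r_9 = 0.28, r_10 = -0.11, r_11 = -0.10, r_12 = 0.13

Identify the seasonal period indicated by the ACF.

3

The largest autocorrelation is r_3 = 0.58, with weaker echoes at lags 6 (0.40) and 9 (0.28); the remaining lags stay at or below 0.13.
The dominant spike at lag 3 indicates a seasonal period of 3.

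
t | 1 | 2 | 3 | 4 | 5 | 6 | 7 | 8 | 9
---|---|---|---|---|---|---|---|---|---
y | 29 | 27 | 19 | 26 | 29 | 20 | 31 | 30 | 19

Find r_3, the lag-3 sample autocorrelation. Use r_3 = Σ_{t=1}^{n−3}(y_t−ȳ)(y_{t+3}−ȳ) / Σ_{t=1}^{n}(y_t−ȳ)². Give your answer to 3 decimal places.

Mean ȳ = (29 + 27 + 19 + 26 + 29 + 20 + 31 + 30 + 19)/9 = 25.5556
Σ(y_t−ȳ)(y_{t+3}−ȳ) = (1.5309) + (4.9753) + (36.4198) + (2.4198) + (15.3086) + (36.4198) = 97.0741
Denominator Σ(y_t−ȳ)² = 192.2222
r_3 = 97.0741 / 192.2222 = 0.505

0.505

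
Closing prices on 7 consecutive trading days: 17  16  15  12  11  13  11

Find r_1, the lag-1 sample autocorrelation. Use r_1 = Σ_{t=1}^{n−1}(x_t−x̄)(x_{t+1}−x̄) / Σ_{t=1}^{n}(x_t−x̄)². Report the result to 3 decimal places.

Mean x̄ = (17 + 16 + 15 + 12 + 11 + 13 + 11)/7 = 13.5714
Σ(x_t−x̄)(x_{t+1}−x̄) = (8.3265) + (3.4694) + (-2.2449) + (4.0408) + (1.4694) + (1.4694) = 16.5306
Denominator Σ(x_t−x̄)² = 35.7143
r_1 = 16.5306 / 35.7143 = 0.463

0.463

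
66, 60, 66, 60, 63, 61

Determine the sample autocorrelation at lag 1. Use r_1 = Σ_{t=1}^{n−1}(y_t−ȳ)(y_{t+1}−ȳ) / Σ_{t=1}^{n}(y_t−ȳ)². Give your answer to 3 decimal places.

-0.715

Mean ȳ = (66 + 60 + 66 + 60 + 63 + 61)/6 = 62.6667
Deviations from mean: 3.3333, -2.6667, 3.3333, -2.6667, 0.3333, -1.6667
Σ(y_t−ȳ)(y_{t+1}−ȳ) = (-8.8889) + (-8.8889) + (-8.8889) + (-0.8889) + (-0.5556) = -28.1111
Denominator Σ(y_t−ȳ)² = 39.3333
r_1 = -28.1111 / 39.3333 = -0.715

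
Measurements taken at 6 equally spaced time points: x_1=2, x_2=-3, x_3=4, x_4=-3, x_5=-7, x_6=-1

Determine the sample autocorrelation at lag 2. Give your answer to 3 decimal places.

-0.132

Mean x̄ = (2 − 3 + 4 − 3 − 7 − 1)/6 = -1.3333
Deviations from mean: 3.3333, -1.6667, 5.3333, -1.6667, -5.6667, 0.3333
Σ(x_t−x̄)(x_{t+2}−x̄) = (17.7778) + (2.7778) + (-30.2222) + (-0.5556) = -10.2222
Denominator Σ(x_t−x̄)² = 77.3333
r_2 = -10.2222 / 77.3333 = -0.132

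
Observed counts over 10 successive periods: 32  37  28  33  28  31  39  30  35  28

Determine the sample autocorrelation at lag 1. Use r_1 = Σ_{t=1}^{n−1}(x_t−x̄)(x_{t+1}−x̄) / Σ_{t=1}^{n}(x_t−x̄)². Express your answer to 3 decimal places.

Mean x̄ = (32 + 37 + 28 + 33 + 28 + 31 + 39 + 30 + 35 + 28)/10 = 32.1000
Numerator Σ_{t=1}^{9}(x_t−x̄)(x_{t+1}−x̄) = -63.5100
Denominator Σ(x_t−x̄)² = 136.9000
r_1 = -63.5100 / 136.9000 = -0.464

-0.464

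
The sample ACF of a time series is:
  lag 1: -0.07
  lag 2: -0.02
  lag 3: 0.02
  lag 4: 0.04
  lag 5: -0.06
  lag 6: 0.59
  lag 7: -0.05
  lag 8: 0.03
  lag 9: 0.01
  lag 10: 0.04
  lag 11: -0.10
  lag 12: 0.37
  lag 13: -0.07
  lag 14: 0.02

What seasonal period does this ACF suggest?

The largest autocorrelation is r_6 = 0.59, with a weaker echo at lag 12 (0.37); the remaining lags stay at or below 0.04.
The dominant spike at lag 6 indicates a seasonal period of 6.

6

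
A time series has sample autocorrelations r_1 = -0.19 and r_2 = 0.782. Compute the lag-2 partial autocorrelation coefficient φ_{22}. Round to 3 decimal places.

φ_{22} = (r_2 − r_1²) / (1 − r_1²)
r_1² = (-0.19)² = 0.0361
Numerator = 0.782 − 0.0361 = 0.7459; denominator = 1 − 0.0361 = 0.9639
φ_{22} = 0.7459 / 0.9639 = 0.774

0.774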